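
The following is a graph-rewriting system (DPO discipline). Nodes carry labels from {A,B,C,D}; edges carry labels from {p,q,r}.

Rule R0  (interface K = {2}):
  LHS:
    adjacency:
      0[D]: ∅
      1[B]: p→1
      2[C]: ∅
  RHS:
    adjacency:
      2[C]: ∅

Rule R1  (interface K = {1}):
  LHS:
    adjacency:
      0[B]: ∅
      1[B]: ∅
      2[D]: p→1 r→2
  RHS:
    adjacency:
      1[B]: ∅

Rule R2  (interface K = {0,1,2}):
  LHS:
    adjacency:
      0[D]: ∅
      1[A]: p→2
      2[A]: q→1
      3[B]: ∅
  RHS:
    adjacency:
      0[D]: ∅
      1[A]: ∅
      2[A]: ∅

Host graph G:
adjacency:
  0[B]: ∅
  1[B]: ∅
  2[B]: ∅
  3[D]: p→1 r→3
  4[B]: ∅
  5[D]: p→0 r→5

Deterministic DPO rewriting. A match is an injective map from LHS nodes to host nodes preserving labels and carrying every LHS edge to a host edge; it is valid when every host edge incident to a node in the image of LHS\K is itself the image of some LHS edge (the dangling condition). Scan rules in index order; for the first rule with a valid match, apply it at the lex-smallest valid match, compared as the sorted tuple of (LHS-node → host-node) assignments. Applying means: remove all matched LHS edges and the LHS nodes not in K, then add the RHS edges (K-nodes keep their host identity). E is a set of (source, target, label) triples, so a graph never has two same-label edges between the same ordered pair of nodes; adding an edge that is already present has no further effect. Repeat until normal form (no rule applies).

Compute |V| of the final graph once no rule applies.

start.  V:6 E:4  edges: 3-p->1 3-r->3 5-p->0 5-r->5
1. fire R1 via {0↦2, 1↦0, 2↦5}  →  V:4 E:2  edges: 3-p->1 3-r->3
2. fire R1 via {0↦0, 1↦1, 2↦3}  →  V:2 E:0  edges: ∅
normal form: no rule applies after step 2
NF nodes: {1:B, 4:B}

Answer: 2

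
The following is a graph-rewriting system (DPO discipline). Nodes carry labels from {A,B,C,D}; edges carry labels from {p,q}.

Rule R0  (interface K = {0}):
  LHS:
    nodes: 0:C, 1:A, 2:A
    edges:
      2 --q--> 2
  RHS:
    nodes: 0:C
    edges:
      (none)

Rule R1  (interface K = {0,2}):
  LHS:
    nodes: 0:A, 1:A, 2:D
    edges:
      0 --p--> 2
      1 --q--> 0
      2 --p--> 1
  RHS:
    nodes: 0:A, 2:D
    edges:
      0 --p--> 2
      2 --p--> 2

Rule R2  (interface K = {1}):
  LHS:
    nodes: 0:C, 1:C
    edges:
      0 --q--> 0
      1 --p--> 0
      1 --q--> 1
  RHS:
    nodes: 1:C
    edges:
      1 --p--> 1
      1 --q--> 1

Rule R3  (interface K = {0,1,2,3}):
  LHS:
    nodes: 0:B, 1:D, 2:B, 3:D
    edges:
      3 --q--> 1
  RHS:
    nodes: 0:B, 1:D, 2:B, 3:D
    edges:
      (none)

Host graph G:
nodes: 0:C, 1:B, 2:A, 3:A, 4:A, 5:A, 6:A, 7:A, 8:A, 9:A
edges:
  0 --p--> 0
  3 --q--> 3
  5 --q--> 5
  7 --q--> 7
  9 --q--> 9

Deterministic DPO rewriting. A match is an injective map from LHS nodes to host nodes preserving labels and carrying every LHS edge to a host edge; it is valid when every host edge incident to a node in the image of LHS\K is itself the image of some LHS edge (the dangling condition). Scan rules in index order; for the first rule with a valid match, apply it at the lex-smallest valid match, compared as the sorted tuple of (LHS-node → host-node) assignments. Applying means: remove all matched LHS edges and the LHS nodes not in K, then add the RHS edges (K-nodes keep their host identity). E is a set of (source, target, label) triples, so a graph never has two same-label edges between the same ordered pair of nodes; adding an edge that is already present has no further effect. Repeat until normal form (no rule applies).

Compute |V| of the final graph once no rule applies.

Answer: 2

Steps:
initial: |V|=10 |E|=5  E = 0-p->0 3-q->3 5-q->5 7-q->7 9-q->9
step 1: apply R0 at {0↦0, 1↦2, 2↦3}  → |V|=8 |E|=4  E = 0-p->0 5-q->5 7-q->7 9-q->9
step 2: apply R0 at {0↦0, 1↦4, 2↦5}  → |V|=6 |E|=3  E = 0-p->0 7-q->7 9-q->9
step 3: apply R0 at {0↦0, 1↦6, 2↦7}  → |V|=4 |E|=2  E = 0-p->0 9-q->9
step 4: apply R0 at {0↦0, 1↦8, 2↦9}  → |V|=2 |E|=1  E = 0-p->0
final graph: no rule applies after step 4
NF nodes: {0:C, 1:B}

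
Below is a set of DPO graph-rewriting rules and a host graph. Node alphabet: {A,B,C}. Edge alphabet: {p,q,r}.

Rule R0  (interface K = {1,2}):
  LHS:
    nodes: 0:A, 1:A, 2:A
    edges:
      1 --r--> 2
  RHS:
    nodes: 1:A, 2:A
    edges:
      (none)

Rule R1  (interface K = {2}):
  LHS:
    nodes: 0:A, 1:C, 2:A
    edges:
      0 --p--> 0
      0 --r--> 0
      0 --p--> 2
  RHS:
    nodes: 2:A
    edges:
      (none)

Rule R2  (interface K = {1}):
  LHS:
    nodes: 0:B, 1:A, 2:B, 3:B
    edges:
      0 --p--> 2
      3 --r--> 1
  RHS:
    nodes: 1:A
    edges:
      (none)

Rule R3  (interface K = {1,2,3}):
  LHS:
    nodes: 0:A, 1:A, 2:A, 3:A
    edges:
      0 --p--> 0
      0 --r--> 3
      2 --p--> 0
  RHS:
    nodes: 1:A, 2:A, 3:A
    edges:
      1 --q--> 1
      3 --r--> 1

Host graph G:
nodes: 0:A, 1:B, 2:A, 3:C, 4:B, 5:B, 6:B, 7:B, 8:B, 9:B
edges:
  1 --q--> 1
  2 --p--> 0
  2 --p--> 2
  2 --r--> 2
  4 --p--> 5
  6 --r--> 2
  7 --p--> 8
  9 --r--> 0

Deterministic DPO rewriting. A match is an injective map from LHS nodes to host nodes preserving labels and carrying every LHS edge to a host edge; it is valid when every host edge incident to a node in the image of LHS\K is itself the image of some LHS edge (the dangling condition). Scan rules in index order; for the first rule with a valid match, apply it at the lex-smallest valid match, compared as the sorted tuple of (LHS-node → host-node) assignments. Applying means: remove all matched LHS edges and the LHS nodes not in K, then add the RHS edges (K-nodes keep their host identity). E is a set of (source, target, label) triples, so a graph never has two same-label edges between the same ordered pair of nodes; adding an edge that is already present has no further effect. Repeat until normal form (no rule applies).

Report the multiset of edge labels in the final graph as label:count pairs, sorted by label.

initial: |V|=10 |E|=8  E = 1-q->1 2-p->0 2-p->2 2-r->2 4-p->5 6-r->2 7-p->8 9-r->0
step 1: apply R2 at {0↦4, 1↦0, 2↦5, 3↦9}  → |V|=7 |E|=6  E = 1-q->1 2-p->0 2-p->2 2-r->2 6-r->2 7-p->8
step 2: apply R2 at {0↦7, 1↦2, 2↦8, 3↦6}  → |V|=4 |E|=4  E = 1-q->1 2-p->0 2-p->2 2-r->2
step 3: apply R1 at {0↦2, 1↦3, 2↦0}  → |V|=2 |E|=1  E = 1-q->1
normal form: no rule applies after step 3
NF edges: [(1, 1, 'q')]

Answer: q:1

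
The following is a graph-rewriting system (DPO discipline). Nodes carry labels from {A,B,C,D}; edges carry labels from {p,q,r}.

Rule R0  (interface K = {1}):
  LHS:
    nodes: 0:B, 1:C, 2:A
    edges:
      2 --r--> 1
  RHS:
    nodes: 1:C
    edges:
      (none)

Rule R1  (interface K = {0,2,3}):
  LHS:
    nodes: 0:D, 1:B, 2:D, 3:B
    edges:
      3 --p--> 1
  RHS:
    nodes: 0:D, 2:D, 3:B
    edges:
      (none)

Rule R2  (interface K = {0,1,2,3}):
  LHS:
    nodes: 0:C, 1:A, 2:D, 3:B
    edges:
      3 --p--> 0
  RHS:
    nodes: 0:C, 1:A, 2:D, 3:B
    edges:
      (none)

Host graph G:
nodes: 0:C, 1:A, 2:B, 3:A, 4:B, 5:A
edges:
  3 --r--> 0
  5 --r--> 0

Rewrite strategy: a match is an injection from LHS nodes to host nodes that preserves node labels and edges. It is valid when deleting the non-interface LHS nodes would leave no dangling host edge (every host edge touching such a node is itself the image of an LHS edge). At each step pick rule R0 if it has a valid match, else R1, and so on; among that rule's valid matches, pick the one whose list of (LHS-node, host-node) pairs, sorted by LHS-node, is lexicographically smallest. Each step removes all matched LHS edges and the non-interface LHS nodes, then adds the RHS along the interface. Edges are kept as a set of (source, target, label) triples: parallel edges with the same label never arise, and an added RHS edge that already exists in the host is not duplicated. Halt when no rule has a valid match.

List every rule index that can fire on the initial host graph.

R0: 4 valid matches — {0↦2, 1↦0, 2↦3}, {0↦2, 1↦0, 2↦5}, {0↦4, 1↦0, 2↦3} (+1 more)
R1: no valid match — LHS pattern not found
R2: no valid match — LHS pattern not found

Answer: [R0]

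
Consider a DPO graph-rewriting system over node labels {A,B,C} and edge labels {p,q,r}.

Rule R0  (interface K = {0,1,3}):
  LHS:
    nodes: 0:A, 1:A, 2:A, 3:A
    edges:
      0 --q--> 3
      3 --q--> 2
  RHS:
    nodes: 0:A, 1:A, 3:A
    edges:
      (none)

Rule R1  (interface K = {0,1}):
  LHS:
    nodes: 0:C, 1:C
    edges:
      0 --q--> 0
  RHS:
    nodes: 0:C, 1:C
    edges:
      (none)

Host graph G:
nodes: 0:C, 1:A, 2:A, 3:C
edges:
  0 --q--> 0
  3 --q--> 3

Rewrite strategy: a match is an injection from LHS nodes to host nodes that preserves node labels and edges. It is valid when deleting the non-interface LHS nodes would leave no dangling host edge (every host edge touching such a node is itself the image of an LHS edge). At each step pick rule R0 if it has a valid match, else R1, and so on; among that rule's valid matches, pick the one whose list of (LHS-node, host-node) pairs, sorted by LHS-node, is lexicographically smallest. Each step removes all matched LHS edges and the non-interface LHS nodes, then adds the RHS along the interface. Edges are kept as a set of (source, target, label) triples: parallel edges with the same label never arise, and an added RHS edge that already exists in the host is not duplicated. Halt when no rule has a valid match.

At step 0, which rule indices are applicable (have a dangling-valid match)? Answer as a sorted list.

Answer: [R1]

Rewrite trace:
R0: no valid match — LHS pattern not found
R1: 2 valid matches — {0↦0, 1↦3}, {0↦3, 1↦0}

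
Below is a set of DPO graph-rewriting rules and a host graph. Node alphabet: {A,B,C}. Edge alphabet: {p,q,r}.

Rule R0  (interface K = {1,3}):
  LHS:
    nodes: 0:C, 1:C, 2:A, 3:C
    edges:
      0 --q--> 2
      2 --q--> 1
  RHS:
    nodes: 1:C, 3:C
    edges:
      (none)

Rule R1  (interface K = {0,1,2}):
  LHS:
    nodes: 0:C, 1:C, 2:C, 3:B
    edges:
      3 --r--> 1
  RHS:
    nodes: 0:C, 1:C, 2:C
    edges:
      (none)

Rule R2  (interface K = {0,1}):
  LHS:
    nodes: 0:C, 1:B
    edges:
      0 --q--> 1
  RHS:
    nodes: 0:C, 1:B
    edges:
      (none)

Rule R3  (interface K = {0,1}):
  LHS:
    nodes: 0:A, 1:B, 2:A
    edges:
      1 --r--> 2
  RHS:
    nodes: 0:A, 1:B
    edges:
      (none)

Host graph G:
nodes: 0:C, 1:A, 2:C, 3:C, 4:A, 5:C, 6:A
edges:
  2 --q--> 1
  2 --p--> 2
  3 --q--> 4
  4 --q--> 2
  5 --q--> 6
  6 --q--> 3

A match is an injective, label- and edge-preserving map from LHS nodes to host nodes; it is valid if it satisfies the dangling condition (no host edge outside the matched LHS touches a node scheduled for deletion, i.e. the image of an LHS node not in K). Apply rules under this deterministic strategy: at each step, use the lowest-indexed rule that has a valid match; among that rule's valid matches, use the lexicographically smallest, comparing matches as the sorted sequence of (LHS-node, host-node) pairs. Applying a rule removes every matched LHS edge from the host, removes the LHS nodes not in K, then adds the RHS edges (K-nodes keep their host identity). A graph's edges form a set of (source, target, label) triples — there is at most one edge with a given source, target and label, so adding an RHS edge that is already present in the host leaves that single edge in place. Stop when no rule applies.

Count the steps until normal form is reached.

[0] host  ⇒  7 nodes, 6 edges  {2-q->1 2-p->2 3-q->4 4-q->2 5-q->6 6-q->3}
[1] R0 @ {0↦5, 1↦3, 2↦6, 3↦0}  ⇒  5 nodes, 4 edges  {2-q->1 2-p->2 3-q->4 4-q->2}
[2] R0 @ {0↦3, 1↦2, 2↦4, 3↦0}  ⇒  3 nodes, 2 edges  {2-q->1 2-p->2}
halt: no rule applies after step 2

Answer: 2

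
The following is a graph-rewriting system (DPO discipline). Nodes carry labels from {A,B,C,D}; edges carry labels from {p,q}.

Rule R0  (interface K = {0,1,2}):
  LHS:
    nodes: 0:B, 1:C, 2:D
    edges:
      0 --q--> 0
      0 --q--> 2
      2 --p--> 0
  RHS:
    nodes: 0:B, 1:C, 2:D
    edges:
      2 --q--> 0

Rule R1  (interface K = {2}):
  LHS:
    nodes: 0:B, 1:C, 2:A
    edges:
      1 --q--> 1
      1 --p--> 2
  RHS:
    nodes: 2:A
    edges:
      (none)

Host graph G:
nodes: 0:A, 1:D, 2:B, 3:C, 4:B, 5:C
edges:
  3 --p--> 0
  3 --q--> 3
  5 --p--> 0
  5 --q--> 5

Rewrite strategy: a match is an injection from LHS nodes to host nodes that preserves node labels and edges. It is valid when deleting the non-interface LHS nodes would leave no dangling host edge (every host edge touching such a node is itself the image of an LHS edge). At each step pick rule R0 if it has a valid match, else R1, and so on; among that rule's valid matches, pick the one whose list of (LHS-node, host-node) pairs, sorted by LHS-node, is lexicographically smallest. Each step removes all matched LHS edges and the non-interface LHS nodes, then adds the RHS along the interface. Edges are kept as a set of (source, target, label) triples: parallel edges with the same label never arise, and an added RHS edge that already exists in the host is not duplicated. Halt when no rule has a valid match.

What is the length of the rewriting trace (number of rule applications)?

[0] host  ⇒  6 nodes, 4 edges  {3-p->0 3-q->3 5-p->0 5-q->5}
[1] R1 @ {0↦2, 1↦3, 2↦0}  ⇒  4 nodes, 2 edges  {5-p->0 5-q->5}
[2] R1 @ {0↦4, 1↦5, 2↦0}  ⇒  2 nodes, 0 edges  {∅}
normal form: no rule applies after step 2

Answer: 2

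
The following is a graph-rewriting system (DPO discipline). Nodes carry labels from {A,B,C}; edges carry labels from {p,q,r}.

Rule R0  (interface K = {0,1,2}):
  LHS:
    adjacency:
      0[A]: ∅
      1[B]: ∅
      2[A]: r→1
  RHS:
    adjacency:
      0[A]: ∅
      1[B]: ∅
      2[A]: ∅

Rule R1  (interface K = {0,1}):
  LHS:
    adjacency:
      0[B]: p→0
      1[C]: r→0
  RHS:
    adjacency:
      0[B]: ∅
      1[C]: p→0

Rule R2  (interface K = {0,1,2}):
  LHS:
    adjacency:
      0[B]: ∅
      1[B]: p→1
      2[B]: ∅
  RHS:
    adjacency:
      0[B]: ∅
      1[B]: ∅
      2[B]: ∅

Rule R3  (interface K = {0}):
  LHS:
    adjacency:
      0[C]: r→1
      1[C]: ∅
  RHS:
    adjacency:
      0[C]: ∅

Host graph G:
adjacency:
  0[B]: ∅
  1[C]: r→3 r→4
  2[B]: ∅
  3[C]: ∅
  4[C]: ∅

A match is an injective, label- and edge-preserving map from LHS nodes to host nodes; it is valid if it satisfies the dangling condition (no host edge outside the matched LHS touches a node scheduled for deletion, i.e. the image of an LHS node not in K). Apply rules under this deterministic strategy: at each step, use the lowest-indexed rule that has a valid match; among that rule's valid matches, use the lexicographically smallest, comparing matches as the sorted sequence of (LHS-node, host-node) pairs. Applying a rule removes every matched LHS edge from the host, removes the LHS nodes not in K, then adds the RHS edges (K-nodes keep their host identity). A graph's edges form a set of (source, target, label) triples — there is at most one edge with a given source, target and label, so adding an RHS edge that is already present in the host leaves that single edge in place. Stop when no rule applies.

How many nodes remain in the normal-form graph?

Answer: 3

Steps:
initial: |V|=5 |E|=2  E = 1-r->3 1-r->4
step 1: apply R3 at {0↦1, 1↦3}  → |V|=4 |E|=1  E = 1-r->4
step 2: apply R3 at {0↦1, 1↦4}  → |V|=3 |E|=0  E = ∅
normal form: no rule applies after step 2
NF nodes: {0:B, 1:C, 2:B}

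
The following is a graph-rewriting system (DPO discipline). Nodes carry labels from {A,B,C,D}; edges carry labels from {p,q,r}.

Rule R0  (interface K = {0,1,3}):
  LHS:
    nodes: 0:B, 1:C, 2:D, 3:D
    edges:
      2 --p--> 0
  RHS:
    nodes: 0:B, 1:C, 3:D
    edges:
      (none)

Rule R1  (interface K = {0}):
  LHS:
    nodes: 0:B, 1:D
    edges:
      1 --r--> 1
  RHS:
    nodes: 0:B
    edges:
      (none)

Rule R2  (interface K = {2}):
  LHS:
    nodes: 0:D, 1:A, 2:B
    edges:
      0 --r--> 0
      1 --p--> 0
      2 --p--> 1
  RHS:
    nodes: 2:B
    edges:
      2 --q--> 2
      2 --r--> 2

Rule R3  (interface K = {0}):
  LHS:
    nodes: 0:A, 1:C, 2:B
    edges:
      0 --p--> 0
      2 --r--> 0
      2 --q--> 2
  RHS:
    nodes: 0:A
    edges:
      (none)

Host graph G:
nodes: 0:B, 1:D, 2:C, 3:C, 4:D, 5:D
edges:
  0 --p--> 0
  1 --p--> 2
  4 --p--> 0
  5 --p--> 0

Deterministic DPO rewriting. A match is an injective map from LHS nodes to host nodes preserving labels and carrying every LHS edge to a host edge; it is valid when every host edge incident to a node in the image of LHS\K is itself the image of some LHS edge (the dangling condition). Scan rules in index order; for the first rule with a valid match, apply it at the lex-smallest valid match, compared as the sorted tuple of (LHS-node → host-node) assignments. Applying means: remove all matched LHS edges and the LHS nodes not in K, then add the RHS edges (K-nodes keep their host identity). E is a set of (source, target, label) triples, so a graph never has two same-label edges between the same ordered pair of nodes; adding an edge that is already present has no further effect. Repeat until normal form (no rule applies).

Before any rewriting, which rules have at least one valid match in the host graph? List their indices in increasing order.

Answer: [R0]

Derivation:
R0: 8 valid matches — {0↦0, 1↦2, 2↦4, 3↦1}, {0↦0, 1↦2, 2↦4, 3↦5}, {0↦0, 1↦2, 2↦5, 3↦1} (+5 more)
R1: no valid match — LHS pattern not found
R2: no valid match — LHS pattern not found
R3: no valid match — LHS pattern not found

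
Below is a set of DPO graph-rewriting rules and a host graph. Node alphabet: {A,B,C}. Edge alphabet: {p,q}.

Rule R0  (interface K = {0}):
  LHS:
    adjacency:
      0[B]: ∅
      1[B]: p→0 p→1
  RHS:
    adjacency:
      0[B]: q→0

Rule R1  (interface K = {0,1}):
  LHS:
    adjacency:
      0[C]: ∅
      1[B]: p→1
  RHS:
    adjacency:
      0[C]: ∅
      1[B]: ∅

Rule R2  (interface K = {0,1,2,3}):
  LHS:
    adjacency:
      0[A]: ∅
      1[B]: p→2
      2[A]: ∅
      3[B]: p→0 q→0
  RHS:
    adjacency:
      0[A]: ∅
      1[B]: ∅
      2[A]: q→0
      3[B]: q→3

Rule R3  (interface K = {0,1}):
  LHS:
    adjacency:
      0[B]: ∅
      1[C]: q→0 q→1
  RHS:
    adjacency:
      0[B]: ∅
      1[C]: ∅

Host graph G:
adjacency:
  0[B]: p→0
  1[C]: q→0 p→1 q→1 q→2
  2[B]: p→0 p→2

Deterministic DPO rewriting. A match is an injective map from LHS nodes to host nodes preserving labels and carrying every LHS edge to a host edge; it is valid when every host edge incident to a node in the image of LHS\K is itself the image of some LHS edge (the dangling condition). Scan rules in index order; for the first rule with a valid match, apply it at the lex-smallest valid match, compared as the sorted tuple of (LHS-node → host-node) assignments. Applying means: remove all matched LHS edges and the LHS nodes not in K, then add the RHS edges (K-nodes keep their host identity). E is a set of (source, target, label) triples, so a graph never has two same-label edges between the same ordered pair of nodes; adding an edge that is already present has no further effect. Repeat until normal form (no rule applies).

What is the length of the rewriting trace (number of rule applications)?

[0] host  ⇒  3 nodes, 7 edges  {0-p->0 1-q->0 1-p->1 1-q->1 1-q->2 2-p->0 2-p->2}
[1] R1 @ {0↦1, 1↦0}  ⇒  3 nodes, 6 edges  {1-q->0 1-p->1 1-q->1 1-q->2 2-p->0 2-p->2}
[2] R1 @ {0↦1, 1↦2}  ⇒  3 nodes, 5 edges  {1-q->0 1-p->1 1-q->1 1-q->2 2-p->0}
[3] R3 @ {0↦0, 1↦1}  ⇒  3 nodes, 3 edges  {1-p->1 1-q->2 2-p->0}
halt: no rule applies after step 3

Answer: 3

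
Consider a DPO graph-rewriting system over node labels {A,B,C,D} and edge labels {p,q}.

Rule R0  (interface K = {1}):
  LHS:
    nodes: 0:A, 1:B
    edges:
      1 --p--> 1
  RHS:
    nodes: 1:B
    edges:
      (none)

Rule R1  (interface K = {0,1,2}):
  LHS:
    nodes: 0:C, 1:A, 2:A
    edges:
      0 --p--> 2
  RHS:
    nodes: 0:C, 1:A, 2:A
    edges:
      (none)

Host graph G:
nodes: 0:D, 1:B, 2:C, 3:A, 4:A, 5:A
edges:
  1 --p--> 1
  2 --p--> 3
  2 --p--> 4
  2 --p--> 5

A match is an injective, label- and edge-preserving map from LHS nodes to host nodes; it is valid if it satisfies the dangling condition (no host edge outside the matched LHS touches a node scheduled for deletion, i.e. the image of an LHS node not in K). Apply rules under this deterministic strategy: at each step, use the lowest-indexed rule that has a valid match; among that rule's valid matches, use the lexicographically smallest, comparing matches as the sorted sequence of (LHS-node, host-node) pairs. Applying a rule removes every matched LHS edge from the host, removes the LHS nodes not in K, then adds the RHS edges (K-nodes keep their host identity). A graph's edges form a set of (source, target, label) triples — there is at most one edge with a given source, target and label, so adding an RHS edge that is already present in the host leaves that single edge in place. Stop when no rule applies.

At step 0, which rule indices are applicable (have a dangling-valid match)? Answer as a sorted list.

Answer: [R1]

Derivation:
R0: no valid match — 3 raw matches, all fail dangling condition
R1: 6 valid matches — {0↦2, 1↦3, 2↦4}, {0↦2, 1↦3, 2↦5}, {0↦2, 1↦4, 2↦3} (+3 more)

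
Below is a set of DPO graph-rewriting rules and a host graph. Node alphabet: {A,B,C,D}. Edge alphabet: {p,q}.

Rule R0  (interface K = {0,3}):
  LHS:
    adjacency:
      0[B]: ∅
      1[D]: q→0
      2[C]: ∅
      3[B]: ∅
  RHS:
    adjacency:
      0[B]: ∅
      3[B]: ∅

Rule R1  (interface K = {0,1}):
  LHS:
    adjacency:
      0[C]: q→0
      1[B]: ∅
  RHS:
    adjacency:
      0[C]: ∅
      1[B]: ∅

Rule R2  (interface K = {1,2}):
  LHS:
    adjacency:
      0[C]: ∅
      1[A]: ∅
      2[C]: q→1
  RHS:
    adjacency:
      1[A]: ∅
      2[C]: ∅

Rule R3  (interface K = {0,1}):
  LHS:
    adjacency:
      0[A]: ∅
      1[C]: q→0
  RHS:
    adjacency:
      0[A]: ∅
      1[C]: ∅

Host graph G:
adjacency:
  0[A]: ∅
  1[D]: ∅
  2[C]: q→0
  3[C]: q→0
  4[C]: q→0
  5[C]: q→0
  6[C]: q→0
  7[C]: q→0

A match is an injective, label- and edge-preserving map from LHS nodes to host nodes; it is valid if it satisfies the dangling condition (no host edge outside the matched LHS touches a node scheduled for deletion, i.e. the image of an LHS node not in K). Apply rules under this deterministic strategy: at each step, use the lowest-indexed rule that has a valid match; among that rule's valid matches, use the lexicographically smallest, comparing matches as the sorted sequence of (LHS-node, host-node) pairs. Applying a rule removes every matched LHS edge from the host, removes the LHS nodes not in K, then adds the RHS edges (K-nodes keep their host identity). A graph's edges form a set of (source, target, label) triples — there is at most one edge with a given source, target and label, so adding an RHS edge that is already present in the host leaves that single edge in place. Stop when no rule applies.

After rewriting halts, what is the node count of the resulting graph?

[0] host  ⇒  8 nodes, 6 edges  {2-q->0 3-q->0 4-q->0 5-q->0 6-q->0 7-q->0}
[1] R3 @ {0↦0, 1↦2}  ⇒  8 nodes, 5 edges  {3-q->0 4-q->0 5-q->0 6-q->0 7-q->0}
[2] R2 @ {0↦2, 1↦0, 2↦3}  ⇒  7 nodes, 4 edges  {4-q->0 5-q->0 6-q->0 7-q->0}
[3] R2 @ {0↦3, 1↦0, 2↦4}  ⇒  6 nodes, 3 edges  {5-q->0 6-q->0 7-q->0}
[4] R2 @ {0↦4, 1↦0, 2↦5}  ⇒  5 nodes, 2 edges  {6-q->0 7-q->0}
[5] R2 @ {0↦5, 1↦0, 2↦6}  ⇒  4 nodes, 1 edges  {7-q->0}
[6] R2 @ {0↦6, 1↦0, 2↦7}  ⇒  3 nodes, 0 edges  {∅}
normal form: no rule applies after step 6
NF nodes: {0:A, 1:D, 7:C}

Answer: 3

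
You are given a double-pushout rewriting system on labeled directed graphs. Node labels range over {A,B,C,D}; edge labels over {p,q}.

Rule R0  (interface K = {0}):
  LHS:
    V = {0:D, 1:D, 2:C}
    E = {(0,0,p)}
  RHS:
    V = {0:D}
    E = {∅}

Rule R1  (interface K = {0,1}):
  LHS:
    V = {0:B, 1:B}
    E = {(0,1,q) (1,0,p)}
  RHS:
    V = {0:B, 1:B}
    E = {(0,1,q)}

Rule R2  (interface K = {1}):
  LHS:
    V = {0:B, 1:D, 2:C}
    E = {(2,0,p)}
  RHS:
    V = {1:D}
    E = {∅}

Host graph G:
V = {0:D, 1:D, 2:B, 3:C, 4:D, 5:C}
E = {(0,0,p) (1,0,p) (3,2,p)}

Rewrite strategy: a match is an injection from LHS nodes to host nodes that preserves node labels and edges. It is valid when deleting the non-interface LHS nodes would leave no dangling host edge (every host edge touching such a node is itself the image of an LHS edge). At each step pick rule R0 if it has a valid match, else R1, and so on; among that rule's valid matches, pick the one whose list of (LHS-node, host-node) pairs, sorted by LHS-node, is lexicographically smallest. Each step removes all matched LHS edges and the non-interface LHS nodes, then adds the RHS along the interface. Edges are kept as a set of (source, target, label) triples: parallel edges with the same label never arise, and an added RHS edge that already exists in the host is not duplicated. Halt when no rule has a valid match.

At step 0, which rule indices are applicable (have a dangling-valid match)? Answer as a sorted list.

R0: 1 valid match — {0↦0, 1↦4, 2↦5}
R1: no valid match — LHS pattern not found
R2: 3 valid matches — {0↦2, 1↦0, 2↦3}, {0↦2, 1↦1, 2↦3}, {0↦2, 1↦4, 2↦3}

Answer: [R0,R2]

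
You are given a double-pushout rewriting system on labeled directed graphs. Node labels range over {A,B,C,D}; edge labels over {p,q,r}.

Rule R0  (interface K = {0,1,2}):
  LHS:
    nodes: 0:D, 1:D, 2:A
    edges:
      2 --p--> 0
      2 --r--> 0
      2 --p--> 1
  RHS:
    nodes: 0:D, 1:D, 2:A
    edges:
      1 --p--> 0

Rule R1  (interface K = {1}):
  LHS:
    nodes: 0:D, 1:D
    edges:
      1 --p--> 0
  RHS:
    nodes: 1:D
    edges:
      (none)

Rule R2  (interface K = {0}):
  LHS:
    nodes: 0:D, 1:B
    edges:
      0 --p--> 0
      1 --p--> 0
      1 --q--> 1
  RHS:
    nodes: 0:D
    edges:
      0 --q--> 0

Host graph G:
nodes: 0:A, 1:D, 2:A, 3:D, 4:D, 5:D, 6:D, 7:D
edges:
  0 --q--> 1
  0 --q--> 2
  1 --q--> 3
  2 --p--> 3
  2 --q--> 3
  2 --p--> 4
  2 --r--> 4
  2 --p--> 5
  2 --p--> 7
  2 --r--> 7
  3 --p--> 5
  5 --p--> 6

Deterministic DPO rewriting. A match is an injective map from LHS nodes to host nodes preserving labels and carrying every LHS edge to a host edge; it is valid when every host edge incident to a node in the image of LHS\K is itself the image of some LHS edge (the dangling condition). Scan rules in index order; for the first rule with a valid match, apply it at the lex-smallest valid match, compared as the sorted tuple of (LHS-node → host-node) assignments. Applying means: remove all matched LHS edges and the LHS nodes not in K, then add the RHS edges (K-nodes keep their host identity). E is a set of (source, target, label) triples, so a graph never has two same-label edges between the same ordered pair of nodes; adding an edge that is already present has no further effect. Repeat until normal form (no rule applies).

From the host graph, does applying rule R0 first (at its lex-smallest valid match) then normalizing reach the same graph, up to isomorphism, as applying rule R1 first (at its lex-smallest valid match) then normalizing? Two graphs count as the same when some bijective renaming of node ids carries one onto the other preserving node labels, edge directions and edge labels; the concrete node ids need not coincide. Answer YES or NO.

Answer: YES

Rewrite trace:
branch R0-first: apply at {0↦4, 1↦3, 2↦2} → |E|=10, then 5 more step(s) → NF |V|=4 |E|=4 V={0:A, 1:D, 2:A, 3:D} E=0-q->1 0-q->2 1-q->3 2-q->3
branch R1-first: apply at {0↦6, 1↦5} → |E|=11, then 5 more step(s) → NF |V|=4 |E|=4 V={0:A, 1:D, 2:A, 3:D} E=0-q->1 0-q->2 1-q->3 2-q->3
graphs isomorphic (equal up to label-preserving node renaming)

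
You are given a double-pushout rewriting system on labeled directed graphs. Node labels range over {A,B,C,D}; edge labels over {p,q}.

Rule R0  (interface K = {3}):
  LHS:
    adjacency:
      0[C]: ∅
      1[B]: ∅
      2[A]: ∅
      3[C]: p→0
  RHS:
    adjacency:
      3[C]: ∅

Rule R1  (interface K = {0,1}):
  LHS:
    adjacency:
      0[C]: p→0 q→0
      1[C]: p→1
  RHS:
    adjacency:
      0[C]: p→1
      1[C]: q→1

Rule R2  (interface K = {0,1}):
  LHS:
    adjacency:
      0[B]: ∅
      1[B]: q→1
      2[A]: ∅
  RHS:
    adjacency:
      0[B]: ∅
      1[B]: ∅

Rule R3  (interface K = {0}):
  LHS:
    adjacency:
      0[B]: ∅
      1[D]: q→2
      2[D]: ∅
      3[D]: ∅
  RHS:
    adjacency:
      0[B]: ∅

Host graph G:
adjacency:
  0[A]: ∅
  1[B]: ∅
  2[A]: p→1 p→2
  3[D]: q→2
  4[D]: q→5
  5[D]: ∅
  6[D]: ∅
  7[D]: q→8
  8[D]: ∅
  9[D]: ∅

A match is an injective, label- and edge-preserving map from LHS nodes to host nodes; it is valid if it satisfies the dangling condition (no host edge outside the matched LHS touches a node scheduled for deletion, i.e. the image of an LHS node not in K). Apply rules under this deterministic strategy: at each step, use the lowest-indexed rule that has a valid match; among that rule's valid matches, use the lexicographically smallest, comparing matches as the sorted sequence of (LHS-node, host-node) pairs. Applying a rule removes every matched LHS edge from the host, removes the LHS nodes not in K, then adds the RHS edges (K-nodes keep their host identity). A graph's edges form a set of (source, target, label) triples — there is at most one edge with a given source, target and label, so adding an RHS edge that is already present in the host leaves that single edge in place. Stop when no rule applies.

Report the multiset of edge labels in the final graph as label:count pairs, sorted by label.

Answer: p:2 q:1

Steps:
[0] host  ⇒  10 nodes, 5 edges  {2-p->1 2-p->2 3-q->2 4-q->5 7-q->8}
[1] R3 @ {0↦1, 1↦4, 2↦5, 3↦6}  ⇒  7 nodes, 4 edges  {2-p->1 2-p->2 3-q->2 7-q->8}
[2] R3 @ {0↦1, 1↦7, 2↦8, 3↦9}  ⇒  4 nodes, 3 edges  {2-p->1 2-p->2 3-q->2}
halt: no rule applies after step 2
NF edges: [(2, 1, 'p'), (2, 2, 'p'), (3, 2, 'q')]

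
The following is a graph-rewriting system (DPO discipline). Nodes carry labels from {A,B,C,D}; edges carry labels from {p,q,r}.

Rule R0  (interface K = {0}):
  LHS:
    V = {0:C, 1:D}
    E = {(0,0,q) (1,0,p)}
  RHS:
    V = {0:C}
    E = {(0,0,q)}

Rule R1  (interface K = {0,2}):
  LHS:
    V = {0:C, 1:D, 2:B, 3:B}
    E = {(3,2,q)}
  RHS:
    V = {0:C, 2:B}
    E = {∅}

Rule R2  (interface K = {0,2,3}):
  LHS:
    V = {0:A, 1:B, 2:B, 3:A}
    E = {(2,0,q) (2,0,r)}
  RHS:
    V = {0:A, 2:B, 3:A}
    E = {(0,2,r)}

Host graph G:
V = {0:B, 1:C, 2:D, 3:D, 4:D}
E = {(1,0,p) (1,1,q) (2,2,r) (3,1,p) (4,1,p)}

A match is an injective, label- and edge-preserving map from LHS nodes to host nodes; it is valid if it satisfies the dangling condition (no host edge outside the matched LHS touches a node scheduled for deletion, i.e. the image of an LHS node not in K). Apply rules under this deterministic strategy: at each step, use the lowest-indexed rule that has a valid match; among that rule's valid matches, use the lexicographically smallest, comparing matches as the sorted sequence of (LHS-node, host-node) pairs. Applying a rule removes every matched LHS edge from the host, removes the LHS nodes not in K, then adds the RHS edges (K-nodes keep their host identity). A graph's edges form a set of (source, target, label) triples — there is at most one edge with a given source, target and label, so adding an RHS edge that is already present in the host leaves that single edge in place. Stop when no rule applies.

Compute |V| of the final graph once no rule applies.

Answer: 3

Rewrite trace:
start.  V:5 E:5  edges: 1-p->0 1-q->1 2-r->2 3-p->1 4-p->1
1. fire R0 via {0↦1, 1↦3}  →  V:4 E:4  edges: 1-p->0 1-q->1 2-r->2 4-p->1
2. fire R0 via {0↦1, 1↦4}  →  V:3 E:3  edges: 1-p->0 1-q->1 2-r->2
final graph: no rule applies after step 2
NF nodes: {0:B, 1:C, 2:D}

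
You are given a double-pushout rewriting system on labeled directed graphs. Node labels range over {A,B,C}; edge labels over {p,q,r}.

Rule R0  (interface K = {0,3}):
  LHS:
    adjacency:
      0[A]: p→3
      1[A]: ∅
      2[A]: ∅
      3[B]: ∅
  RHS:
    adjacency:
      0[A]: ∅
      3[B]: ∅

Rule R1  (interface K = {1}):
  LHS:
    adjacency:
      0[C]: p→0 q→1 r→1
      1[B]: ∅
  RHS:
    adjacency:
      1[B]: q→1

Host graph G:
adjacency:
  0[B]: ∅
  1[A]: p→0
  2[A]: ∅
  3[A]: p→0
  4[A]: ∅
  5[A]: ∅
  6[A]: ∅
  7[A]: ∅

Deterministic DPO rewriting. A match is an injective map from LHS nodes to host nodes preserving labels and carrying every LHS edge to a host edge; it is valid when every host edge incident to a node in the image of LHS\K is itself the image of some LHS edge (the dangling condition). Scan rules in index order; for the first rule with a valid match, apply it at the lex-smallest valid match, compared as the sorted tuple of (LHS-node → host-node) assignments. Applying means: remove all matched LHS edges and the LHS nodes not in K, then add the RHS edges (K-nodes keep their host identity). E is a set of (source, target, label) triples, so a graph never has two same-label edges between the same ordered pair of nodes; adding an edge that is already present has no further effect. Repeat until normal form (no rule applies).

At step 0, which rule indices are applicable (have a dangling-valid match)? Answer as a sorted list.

Answer: [R0]

Steps:
R0: 40 valid matches — {0↦1, 1↦2, 2↦4, 3↦0}, {0↦1, 1↦2, 2↦5, 3↦0}, {0↦1, 1↦2, 2↦6, 3↦0} (+37 more)
R1: no valid match — LHS pattern not found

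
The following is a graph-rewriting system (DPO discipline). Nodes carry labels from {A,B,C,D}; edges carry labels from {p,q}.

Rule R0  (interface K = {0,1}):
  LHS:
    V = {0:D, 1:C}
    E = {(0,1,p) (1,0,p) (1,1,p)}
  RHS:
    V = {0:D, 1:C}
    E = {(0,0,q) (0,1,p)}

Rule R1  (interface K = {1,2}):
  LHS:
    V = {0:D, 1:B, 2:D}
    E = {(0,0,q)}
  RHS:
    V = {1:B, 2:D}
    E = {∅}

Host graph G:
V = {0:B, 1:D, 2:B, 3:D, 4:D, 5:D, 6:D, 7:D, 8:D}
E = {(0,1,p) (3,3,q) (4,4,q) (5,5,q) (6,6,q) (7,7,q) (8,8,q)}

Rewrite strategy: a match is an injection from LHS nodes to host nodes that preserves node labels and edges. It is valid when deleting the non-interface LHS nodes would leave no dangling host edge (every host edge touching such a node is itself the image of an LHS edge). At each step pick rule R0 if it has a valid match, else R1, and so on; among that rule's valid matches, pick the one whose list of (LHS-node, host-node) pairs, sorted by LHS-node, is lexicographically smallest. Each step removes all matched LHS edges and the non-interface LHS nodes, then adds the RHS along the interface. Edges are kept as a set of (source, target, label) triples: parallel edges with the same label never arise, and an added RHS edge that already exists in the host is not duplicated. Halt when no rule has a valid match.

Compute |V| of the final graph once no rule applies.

initial: |V|=9 |E|=7  E = 0-p->1 3-q->3 4-q->4 5-q->5 6-q->6 7-q->7 8-q->8
step 1: apply R1 at {0↦3, 1↦0, 2↦1}  → |V|=8 |E|=6  E = 0-p->1 4-q->4 5-q->5 6-q->6 7-q->7 8-q->8
step 2: apply R1 at {0↦4, 1↦0, 2↦1}  → |V|=7 |E|=5  E = 0-p->1 5-q->5 6-q->6 7-q->7 8-q->8
step 3: apply R1 at {0↦5, 1↦0, 2↦1}  → |V|=6 |E|=4  E = 0-p->1 6-q->6 7-q->7 8-q->8
step 4: apply R1 at {0↦6, 1↦0, 2↦1}  → |V|=5 |E|=3  E = 0-p->1 7-q->7 8-q->8
step 5: apply R1 at {0↦7, 1↦0, 2↦1}  → |V|=4 |E|=2  E = 0-p->1 8-q->8
step 6: apply R1 at {0↦8, 1↦0, 2↦1}  → |V|=3 |E|=1  E = 0-p->1
normal form: no rule applies after step 6
NF nodes: {0:B, 1:D, 2:B}

Answer: 3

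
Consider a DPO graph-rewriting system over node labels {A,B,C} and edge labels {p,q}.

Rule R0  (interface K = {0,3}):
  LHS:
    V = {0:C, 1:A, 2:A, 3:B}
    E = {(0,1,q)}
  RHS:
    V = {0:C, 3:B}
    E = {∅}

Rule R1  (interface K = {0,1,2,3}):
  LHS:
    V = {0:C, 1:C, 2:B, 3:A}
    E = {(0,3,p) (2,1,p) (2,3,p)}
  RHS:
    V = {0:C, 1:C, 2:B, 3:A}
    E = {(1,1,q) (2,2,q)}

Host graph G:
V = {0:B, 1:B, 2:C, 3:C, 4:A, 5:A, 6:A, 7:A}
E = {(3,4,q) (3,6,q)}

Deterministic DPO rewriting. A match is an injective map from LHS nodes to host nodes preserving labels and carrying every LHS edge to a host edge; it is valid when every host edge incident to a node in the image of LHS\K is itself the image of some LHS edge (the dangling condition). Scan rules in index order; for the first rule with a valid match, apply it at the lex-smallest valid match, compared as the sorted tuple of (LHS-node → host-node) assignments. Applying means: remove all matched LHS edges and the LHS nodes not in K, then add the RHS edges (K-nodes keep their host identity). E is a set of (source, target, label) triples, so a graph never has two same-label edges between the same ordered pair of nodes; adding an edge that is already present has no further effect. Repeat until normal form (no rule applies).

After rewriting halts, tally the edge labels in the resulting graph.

Answer: (no edges)

Rewrite trace:
[0] host  ⇒  8 nodes, 2 edges  {3-q->4 3-q->6}
[1] R0 @ {0↦3, 1↦4, 2↦5, 3↦0}  ⇒  6 nodes, 1 edges  {3-q->6}
[2] R0 @ {0↦3, 1↦6, 2↦7, 3↦0}  ⇒  4 nodes, 0 edges  {∅}
halt: no rule applies after step 2
NF edges: []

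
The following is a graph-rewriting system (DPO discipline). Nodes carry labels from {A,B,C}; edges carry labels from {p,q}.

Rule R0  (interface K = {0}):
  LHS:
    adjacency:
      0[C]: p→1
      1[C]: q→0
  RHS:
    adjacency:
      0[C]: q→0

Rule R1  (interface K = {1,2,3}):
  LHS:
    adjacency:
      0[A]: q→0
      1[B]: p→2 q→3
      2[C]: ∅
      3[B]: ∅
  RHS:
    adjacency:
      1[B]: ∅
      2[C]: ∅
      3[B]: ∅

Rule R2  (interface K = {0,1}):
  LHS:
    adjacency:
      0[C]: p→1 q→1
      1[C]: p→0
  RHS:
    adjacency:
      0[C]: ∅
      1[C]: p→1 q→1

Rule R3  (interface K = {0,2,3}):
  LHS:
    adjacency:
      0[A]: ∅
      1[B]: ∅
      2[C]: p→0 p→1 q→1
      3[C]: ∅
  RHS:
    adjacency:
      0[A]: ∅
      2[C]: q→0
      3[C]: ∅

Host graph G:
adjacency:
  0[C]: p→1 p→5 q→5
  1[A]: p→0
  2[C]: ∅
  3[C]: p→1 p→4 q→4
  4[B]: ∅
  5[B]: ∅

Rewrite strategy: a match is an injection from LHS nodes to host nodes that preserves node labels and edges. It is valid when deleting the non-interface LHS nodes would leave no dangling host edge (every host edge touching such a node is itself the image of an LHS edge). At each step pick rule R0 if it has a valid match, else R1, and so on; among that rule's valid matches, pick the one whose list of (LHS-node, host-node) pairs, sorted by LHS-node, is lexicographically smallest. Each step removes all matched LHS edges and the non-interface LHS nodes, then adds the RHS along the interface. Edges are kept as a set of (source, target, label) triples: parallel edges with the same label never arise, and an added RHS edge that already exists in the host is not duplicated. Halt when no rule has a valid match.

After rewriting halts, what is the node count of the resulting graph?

initial: |V|=6 |E|=7  E = 0-p->1 0-p->5 0-q->5 1-p->0 3-p->1 3-p->4 3-q->4
step 1: apply R3 at {0↦1, 1↦4, 2↦3, 3↦0}  → |V|=5 |E|=5  E = 0-p->1 0-p->5 0-q->5 1-p->0 3-q->1
step 2: apply R3 at {0↦1, 1↦5, 2↦0, 3↦2}  → |V|=4 |E|=3  E = 0-q->1 1-p->0 3-q->1
final graph: no rule applies after step 2
NF nodes: {0:C, 1:A, 2:C, 3:C}

Answer: 4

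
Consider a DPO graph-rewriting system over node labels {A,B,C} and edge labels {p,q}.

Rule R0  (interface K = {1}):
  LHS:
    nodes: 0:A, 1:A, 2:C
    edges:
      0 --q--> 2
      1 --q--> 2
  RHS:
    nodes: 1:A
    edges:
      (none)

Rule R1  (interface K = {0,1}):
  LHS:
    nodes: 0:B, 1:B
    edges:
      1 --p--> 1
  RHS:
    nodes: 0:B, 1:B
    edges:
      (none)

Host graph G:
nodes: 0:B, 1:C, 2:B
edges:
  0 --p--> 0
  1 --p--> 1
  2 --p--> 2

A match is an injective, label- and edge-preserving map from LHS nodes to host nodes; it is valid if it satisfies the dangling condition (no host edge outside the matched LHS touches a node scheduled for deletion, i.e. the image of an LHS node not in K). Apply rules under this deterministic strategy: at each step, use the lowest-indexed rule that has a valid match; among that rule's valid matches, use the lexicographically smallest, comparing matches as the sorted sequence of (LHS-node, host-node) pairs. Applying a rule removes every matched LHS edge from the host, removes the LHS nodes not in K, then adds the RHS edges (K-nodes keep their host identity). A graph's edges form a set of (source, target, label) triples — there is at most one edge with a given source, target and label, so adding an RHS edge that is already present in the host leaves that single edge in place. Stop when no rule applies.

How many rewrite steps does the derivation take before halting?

Answer: 2

Steps:
initial: |V|=3 |E|=3  E = 0-p->0 1-p->1 2-p->2
step 1: apply R1 at {0↦0, 1↦2}  → |V|=3 |E|=2  E = 0-p->0 1-p->1
step 2: apply R1 at {0↦2, 1↦0}  → |V|=3 |E|=1  E = 1-p->1
halt: no rule applies after step 2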